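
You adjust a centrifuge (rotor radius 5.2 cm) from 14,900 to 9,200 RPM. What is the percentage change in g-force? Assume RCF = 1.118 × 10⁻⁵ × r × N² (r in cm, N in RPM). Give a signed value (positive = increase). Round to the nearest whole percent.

-62%

RCF ∝ N², so the ratio is (9200/14900)² = (0.617450)² = 0.3812.
Change = 0.3812 − 1 = -0.6188 → -61.9%.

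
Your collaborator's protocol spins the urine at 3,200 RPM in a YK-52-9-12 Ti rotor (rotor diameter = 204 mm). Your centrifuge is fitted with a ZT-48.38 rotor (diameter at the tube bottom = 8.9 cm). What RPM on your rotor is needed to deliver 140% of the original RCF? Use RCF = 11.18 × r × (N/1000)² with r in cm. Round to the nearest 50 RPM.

≈ 5750 RPM

Original rotor: r = 204 mm / 2 = 102 mm = 10.2 cm
RCF_original = 11.18 × 10.2 × (3.2)² = 11.18 × 10.2 × 10.24 ≈ 1,167.7 × g
Target RCF = 1.4 × 1,167.7 ≈ 1,634.8 × g
Your rotor: r = 8.9 / 2 = 4.45 cm
1,634.8 = 11.18 × 4.45 × (N/1000)²
(N/1000)² = 1,634.8 / 49.751 = 32.85964
N = 1000 × √32.85964 ≈ 5,732.3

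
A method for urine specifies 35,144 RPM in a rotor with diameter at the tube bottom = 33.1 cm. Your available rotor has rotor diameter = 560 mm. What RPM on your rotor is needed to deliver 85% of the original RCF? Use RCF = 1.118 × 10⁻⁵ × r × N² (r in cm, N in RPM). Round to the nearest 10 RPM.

Original rotor: r = 33.1 / 2 = 16.55 cm
RCF_original = 1.118 × 10⁻⁵ × 16.55 × (35144)² = 1.118 × 10⁻⁵ × 16.55 × 1,235,100,736 ≈ 228,529.5 × g
Target RCF = 0.85 × 228,529.5 ≈ 194,250.1 × g
Your rotor: r = 560 mm / 2 = 280 mm = 28 cm
194,250.1 = 1.118 × 10⁻⁵ × 28 × N²
N² = 194,250.1 / (31.304 × 10⁻⁵) = 620,528,048
N ≈ √620,528,048 ≈ 24,910.4

24910 RPM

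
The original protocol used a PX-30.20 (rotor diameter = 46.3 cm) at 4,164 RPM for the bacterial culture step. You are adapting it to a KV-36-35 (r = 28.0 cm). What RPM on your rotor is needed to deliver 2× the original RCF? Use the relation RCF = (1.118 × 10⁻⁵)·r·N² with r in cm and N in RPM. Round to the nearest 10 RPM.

Original rotor: r = 46.3 / 2 = 23.15 cm
RCF_original = 1.118 × 10⁻⁵ × 23.15 × (4164)² = 1.118 × 10⁻⁵ × 23.15 × 17,338,896 ≈ 4,487.6 × g
Target RCF = 2 × 4,487.6 ≈ 8,975.2 × g
8,975.2 = 1.118 × 10⁻⁵ × 28 × N²
N² = 8,975.2 / (31.304 × 10⁻⁵) = 28,671,096
N ≈ √28,671,096 ≈ 5,354.5

5350 RPM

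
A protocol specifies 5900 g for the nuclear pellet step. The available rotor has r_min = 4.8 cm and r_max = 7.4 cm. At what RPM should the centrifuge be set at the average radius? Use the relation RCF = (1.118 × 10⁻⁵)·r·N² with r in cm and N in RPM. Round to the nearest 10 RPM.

≈ 9300 RPM

r_avg = (4.8 + 7.4) / 2 = 6.1 cm
5,900 = 1.118 × 10⁻⁵ × 6.1 × N²
N² = 5,900 / (6.8198 × 10⁻⁵) = 86,512,801
N ≈ √86,512,801 ≈ 9,301.2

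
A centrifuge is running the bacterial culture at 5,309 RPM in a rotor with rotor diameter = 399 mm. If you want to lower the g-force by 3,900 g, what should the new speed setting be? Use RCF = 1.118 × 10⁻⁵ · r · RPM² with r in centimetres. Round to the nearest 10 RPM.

r = 399 mm / 2 = 199.5 mm = 19.95 cm
Current RCF = 1.118 × 10⁻⁵ × 19.95 × (5309)² = 1.118 × 10⁻⁵ × 19.95 × 28,185,481 ≈ 6,286.5 × g
Target RCF = 6,286.5 − 3,900 = 2,386.5 × g
N² = 2,386.5 / (22.3041 × 10⁻⁵) = 10,699,826
N ≈ √10,699,826 ≈ 3,271.1

3270 RPM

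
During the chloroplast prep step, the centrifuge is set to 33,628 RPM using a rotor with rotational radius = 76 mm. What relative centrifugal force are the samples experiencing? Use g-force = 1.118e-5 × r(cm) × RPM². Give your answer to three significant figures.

RCF ≈ 96100 g

r = 76 mm = 7.6 cm
RCF = 1.118 × 10⁻⁵ × r × N²
RCF = 1.118 × 10⁻⁵ × 7.6 × (33628)² = 1.118 × 10⁻⁵ × 7.6 × 1,130,842,384 ≈ 96,085.4 × g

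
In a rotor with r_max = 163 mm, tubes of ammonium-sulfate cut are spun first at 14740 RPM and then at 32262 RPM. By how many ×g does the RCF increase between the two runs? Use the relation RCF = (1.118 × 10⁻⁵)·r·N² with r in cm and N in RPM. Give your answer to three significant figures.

≈ 150000 ×g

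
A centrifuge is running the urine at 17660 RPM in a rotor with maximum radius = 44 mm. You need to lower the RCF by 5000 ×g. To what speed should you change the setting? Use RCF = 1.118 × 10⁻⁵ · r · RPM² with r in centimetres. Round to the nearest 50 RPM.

r = 44 mm = 4.4 cm
Current RCF = 1.118 × 10⁻⁵ × 4.4 × (17660)² = 1.118 × 10⁻⁵ × 4.4 × 311,875,600 ≈ 15,341.8 × g
Target RCF = 15,341.8 − 5,000 = 10,341.8 × g
N² = 10,341.8 / (4.9192 × 10⁻⁵) = 210,233,371
N ≈ √210,233,371 ≈ 14,499.4

N₂ ≈ 14500 RPM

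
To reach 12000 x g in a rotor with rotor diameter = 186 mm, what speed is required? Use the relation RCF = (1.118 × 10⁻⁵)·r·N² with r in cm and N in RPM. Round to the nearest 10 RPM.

r = 186 mm / 2 = 93 mm = 9.3 cm
RCF = 1.118 × 10⁻⁵ × r × N²
12,000 = 1.118 × 10⁻⁵ × 9.3 × N²
N² = 12,000 / (10.3974 × 10⁻⁵) = 115,413,469
N ≈ √115,413,469 ≈ 10,743.1

10740 RPM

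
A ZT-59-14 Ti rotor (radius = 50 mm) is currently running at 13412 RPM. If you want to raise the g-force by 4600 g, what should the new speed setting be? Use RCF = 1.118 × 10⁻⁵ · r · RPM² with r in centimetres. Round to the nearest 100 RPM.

16200 RPM

r = 50 mm = 5.0 cm
Current RCF = 1.118 × 10⁻⁵ × 5 × (13412)² = 1.118 × 10⁻⁵ × 5 × 179,881,744 ≈ 10,055.4 × g
Target RCF = 10,055.4 + 4,600 = 14,655.4 × g
N² = 14,655.4 / (5.59 × 10⁻⁵) = 262,171,735
N ≈ √262,171,735 ≈ 16,191.7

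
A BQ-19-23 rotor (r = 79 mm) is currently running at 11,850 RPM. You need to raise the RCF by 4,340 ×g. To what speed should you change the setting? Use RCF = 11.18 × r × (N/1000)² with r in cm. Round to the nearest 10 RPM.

13770 RPM

r = 79 mm = 7.9 cm
Current RCF = 11.18 × 7.9 × (11.85)² = 11.18 × 7.9 × 140.4225 ≈ 12,402.4 × g
Target RCF = 12,402.4 + 4,340 = 16,742.4 × g
(N/1000)² = 16,742.4 / 88.322 = 189.5609
N = 1000 × √189.5609 ≈ 13,768.1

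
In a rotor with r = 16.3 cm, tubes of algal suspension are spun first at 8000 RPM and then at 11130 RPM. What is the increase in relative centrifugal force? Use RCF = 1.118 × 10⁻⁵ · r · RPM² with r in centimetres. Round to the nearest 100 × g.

RCF₁ = 1.118 × 10⁻⁵ × 16.3 × (8000)² = 1.118 × 10⁻⁵ × 16.3 × 64,000,000 ≈ 11,663 × g
RCF₂ = 1.118 × 10⁻⁵ × 16.3 × (11130)² = 1.118 × 10⁻⁵ × 16.3 × 123,876,900 ≈ 22,574.6 × g
Increase = 22,574.6 − 11,663 = 10,911.6

≈ 10900 g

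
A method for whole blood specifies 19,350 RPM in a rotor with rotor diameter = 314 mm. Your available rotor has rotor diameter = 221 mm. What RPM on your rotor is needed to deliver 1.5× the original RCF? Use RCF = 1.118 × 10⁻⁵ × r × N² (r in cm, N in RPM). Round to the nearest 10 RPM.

≈ 28250 RPM

Original rotor: r = 314 mm / 2 = 157 mm = 15.7 cm
RCF_original = 1.118 × 10⁻⁵ × 15.7 × (19350)² = 1.118 × 10⁻⁵ × 15.7 × 374,422,500 ≈ 65,720.9 × g
Target RCF = 1.5 × 65,720.9 ≈ 98,581.3 × g
Your rotor: r = 221 mm / 2 = 110.5 mm = 11.05 cm
98,581.3 = 1.118 × 10⁻⁵ × 11.05 × N²
N² = 98,581.3 / (12.3539 × 10⁻⁵) = 797,977,157
N ≈ √797,977,157 ≈ 28,248.5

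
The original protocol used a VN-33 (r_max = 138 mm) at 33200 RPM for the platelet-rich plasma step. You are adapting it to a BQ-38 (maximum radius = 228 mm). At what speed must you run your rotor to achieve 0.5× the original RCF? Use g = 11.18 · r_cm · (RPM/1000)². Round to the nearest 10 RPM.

≈ 18260 RPM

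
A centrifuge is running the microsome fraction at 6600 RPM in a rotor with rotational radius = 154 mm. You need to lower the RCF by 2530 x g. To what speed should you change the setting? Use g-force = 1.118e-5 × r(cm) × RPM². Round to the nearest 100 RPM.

r = 154 mm = 15.4 cm
Current RCF = 1.118 × 10⁻⁵ × 15.4 × (6600)² = 1.118 × 10⁻⁵ × 15.4 × 43,560,000 ≈ 7,499.8 × g
Target RCF = 7,499.8 − 2,530 = 4,969.8 × g
N² = 4,969.8 / (17.2172 × 10⁻⁵) = 28,865,321
N ≈ √28,865,321 ≈ 5,372.6

N₂ ≈ 5400 RPM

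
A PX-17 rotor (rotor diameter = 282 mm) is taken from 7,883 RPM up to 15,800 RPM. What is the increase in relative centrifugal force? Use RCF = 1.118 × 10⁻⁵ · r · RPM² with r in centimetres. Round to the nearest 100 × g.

r = 282 mm / 2 = 141 mm = 14.1 cm
RCF₁ = 1.118 × 10⁻⁵ × 14.1 × (7883)² = 1.118 × 10⁻⁵ × 14.1 × 62,141,689 ≈ 9,795.9 × g
RCF₂ = 1.118 × 10⁻⁵ × 14.1 × (15800)² = 1.118 × 10⁻⁵ × 14.1 × 249,640,000 ≈ 39,352.8 × g
Increase = 39,352.8 − 9,795.9 = 29,556.9

≈ 29600 ×g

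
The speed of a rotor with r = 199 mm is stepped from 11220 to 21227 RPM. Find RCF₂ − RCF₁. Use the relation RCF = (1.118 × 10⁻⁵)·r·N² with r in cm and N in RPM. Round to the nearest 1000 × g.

≈ 72000 x g

r = 199 mm = 19.9 cm
RCF₁ = 1.118 × 10⁻⁵ × 19.9 × (11220)² = 1.118 × 10⁻⁵ × 19.9 × 125,888,400 ≈ 28,007.9 × g
RCF₂ = 1.118 × 10⁻⁵ × 19.9 × (21227)² = 1.118 × 10⁻⁵ × 19.9 × 450,585,529 ≈ 100,247.2 × g
Increase = 100,247.2 − 28,007.9 = 72,239.3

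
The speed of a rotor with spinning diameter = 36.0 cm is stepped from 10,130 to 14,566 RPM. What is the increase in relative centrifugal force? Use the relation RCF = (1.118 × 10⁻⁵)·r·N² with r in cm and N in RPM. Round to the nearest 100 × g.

22000 ×g

r = 36.0 / 2 = 18 cm
RCF₁ = 1.118 × 10⁻⁵ × 18 × (10130)² = 1.118 × 10⁻⁵ × 18 × 102,616,900 ≈ 20,650.6 × g
RCF₂ = 1.118 × 10⁻⁵ × 18 × (14566)² = 1.118 × 10⁻⁵ × 18 × 212,168,356 ≈ 42,696.8 × g
Increase = 42,696.8 − 20,650.6 = 22,046.2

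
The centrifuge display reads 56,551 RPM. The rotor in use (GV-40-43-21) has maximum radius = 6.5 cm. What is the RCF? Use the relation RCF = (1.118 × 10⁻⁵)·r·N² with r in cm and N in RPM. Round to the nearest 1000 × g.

RCF = 1.118 × 10⁻⁵ × 6.5 × (56551)² = 1.118 × 10⁻⁵ × 6.5 × 3,198,015,601 ≈ 232,399.8 × g

≈ 232000 g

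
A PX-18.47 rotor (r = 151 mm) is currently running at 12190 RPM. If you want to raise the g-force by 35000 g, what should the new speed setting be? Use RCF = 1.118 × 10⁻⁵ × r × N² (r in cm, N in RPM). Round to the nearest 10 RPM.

r = 151 mm = 15.1 cm
Current RCF = 1.118 × 10⁻⁵ × 15.1 × (12190)² = 1.118 × 10⁻⁵ × 15.1 × 148,596,100 ≈ 25,085.7 × g
Target RCF = 25,085.7 + 35,000 = 60,085.7 × g
N² = 60,085.7 / (16.8818 × 10⁻⁵) = 355,919,985
N ≈ √355,919,985 ≈ 18,865.8

≈ 18870 RPM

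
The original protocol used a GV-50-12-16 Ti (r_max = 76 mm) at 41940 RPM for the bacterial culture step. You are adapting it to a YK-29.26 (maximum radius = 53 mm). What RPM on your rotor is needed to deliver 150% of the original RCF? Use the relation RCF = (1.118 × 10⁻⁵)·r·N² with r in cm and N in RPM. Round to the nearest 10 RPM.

61510 RPM

Original rotor: r = 76 mm = 7.6 cm
RCF_original = 1.118 × 10⁻⁵ × 7.6 × (41940)² = 1.118 × 10⁻⁵ × 7.6 × 1,758,963,600 ≈ 149,455.6 × g
Target RCF = 1.5 × 149,455.6 ≈ 224,183.4 × g
Your rotor: r = 53 mm = 5.3 cm
224,183.4 = 1.118 × 10⁻⁵ × 5.3 × N²
N² = 224,183.4 / (5.9254 × 10⁻⁵) = 3,783,430,654
N ≈ √3,783,430,654 ≈ 61,509.6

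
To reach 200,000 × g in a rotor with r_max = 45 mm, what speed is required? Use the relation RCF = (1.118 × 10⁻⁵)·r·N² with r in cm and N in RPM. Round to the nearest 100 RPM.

N ≈ 63100 RPM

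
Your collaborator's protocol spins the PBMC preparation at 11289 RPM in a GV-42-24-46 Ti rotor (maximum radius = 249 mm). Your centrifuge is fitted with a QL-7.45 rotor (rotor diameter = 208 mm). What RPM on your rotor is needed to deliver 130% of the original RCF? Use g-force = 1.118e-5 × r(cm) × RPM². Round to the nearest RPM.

Original rotor: r = 249 mm = 24.9 cm
RCF = 1.118 × 10⁻⁵ × r × N²
RCF_original = 1.118 × 10⁻⁵ × 24.9 × (11289)² = 1.118 × 10⁻⁵ × 24.9 × 127,441,521 ≈ 35,477.4 × g
Target RCF = 1.3 × 35,477.4 ≈ 46,120.6 × g
Your rotor: r = 208 mm / 2 = 104 mm = 10.4 cm
46,120.6 = 1.118 × 10⁻⁵ × 10.4 × N²
N² = 46,120.6 / (11.6272 × 10⁻⁵) = 396,661,277
N ≈ √396,661,277 ≈ 19,916.4

≈ 19916 RPM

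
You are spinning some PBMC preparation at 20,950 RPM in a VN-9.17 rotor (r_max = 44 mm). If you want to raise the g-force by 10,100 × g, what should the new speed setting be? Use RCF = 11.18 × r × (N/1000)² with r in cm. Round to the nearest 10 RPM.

≈ 25380 RPM

r = 44 mm = 4.4 cm
Current RCF = 11.18 × 4.4 × (20.95)² = 11.18 × 4.4 × 438.9025 ≈ 21,590.5 × g
Target RCF = 21,590.5 + 10,100 = 31,690.5 × g
(N/1000)² = 31,690.5 / 49.192 = 644.2206
N = 1000 × √644.2206 ≈ 25,381.5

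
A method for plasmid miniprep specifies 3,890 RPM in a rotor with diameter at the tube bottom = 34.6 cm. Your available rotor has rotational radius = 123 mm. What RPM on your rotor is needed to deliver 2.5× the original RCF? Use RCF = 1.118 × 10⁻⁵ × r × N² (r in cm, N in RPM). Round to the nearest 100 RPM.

7300 RPM

Original rotor: r = 34.6 / 2 = 17.3 cm
RCF = 1.118 × 10⁻⁵ × r × N²
RCF_original = 1.118 × 10⁻⁵ × 17.3 × (3890)² = 1.118 × 10⁻⁵ × 17.3 × 15,132,100 ≈ 2,926.8 × g
Target RCF = 2.5 × 2,926.8 ≈ 7,317 × g
Your rotor: r = 123 mm = 12.3 cm
7,317 = 1.118 × 10⁻⁵ × 12.3 × N²
N² = 7,317 / (13.7514 × 10⁻⁵) = 53,209,128
N ≈ √53,209,128 ≈ 7,294.5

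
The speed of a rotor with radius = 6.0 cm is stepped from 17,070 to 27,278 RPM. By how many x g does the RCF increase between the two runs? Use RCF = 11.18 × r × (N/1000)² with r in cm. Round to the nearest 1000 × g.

RCF₁ = 11.18 × 6 × (17.07)² = 11.18 × 6 × 291.3849 ≈ 19,546.1 × g
RCF₂ = 11.18 × 6 × (27.278)² = 11.18 × 6 × 744.089284 ≈ 49,913.5 × g
Increase = 49,913.5 − 19,546.1 = 30,367.4

30000 x g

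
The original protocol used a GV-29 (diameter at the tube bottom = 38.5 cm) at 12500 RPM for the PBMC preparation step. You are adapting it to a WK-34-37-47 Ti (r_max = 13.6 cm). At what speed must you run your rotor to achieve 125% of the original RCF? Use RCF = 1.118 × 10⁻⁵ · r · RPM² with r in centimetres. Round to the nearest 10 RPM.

16630 RPM

Original rotor: r = 38.5 / 2 = 19.25 cm
RCF_original = 1.118 × 10⁻⁵ × 19.25 × (12500)² = 1.118 × 10⁻⁵ × 19.25 × 156,250,000 ≈ 33,627.3 × g
Target RCF = 1.25 × 33,627.3 ≈ 42,034.1 × g
42,034.1 = 1.118 × 10⁻⁵ × 13.6 × N²
N² = 42,034.1 / (15.2048 × 10⁻⁵) = 276,452,831
N ≈ √276,452,831 ≈ 16,626.9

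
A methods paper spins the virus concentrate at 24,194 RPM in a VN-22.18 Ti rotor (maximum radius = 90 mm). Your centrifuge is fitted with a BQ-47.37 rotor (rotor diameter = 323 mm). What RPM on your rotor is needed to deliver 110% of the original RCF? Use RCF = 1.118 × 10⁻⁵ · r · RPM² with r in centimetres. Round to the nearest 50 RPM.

Original rotor: r = 90 mm = 9.0 cm
RCF_original = 1.118 × 10⁻⁵ × 9 × (24194)² = 1.118 × 10⁻⁵ × 9 × 585,349,636 ≈ 58,897.9 × g
Target RCF = 1.1 × 58,897.9 ≈ 64,787.7 × g
Your rotor: r = 323 mm / 2 = 161.5 mm = 16.15 cm
64,787.7 = 1.118 × 10⁻⁵ × 16.15 × N²
N² = 64,787.7 / (18.0557 × 10⁻⁵) = 358,821,314
N ≈ √358,821,314 ≈ 18,942.6

≈ 18950 RPM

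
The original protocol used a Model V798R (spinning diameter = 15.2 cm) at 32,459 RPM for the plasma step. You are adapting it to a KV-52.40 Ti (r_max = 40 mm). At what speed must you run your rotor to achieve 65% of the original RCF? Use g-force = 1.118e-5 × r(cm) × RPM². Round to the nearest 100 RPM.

Original rotor: r = 15.2 / 2 = 7.6 cm
RCF_original = 1.118 × 10⁻⁵ × 7.6 × (32459)² = 1.118 × 10⁻⁵ × 7.6 × 1,053,586,681 ≈ 89,521.2 × g
Target RCF = 0.65 × 89,521.2 ≈ 58,188.8 × g
Your rotor: r = 40 mm = 4.0 cm
58,188.8 = 1.118 × 10⁻⁵ × 4 × N²
N² = 58,188.8 / (4.472 × 10⁻⁵) = 1,301,180,680
N ≈ √1,301,180,680 ≈ 36,071.9

36100 RPM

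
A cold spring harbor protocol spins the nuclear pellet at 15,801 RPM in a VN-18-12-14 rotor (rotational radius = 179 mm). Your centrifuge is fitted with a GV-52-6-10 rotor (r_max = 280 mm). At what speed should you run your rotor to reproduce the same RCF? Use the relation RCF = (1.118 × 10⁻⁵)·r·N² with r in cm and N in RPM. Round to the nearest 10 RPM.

Original rotor: r = 179 mm = 17.9 cm
RCF = 1.118 × 10⁻⁵ × r × N²
RCF_original = 1.118 × 10⁻⁵ × 17.9 × (15801)² = 1.118 × 10⁻⁵ × 17.9 × 249,671,601 ≈ 49,964.8 × g
Your rotor: r = 280 mm = 28.0 cm
49,964.8 = 1.118 × 10⁻⁵ × 28 × N²
N² = 49,964.8 / (31.304 × 10⁻⁵) = 159,611,551
N ≈ √159,611,551 ≈ 12,633.7

12630 RPM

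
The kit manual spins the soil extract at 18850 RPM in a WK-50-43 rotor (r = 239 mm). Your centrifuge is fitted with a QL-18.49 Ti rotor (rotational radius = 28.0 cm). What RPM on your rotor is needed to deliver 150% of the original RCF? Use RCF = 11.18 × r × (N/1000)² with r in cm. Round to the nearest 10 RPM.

≈ 21330 RPM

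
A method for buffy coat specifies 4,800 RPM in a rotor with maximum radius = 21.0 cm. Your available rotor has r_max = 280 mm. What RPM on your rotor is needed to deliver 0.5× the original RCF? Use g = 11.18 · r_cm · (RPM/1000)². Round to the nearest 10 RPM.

2940 RPM

RCF = 11.18 × r × (N/1000)²
RCF_original = 11.18 × 21 × (4.8)² = 11.18 × 21 × 23.04 ≈ 5,409.3 × g
Target RCF = 0.5 × 5,409.3 ≈ 2,704.7 × g
Your rotor: r = 280 mm = 28.0 cm
2,704.7 = 11.18 × 28 × (N/1000)²
(N/1000)² = 2,704.7 / 313.04 = 8.64011
N = 1000 × √8.64011 ≈ 2,939.4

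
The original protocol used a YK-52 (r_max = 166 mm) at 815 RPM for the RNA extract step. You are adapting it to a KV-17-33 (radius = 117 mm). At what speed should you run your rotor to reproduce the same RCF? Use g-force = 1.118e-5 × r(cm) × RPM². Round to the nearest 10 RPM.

Original rotor: r = 166 mm = 16.6 cm
RCF_original = 1.118 × 10⁻⁵ × 16.6 × (815)² = 1.118 × 10⁻⁵ × 16.6 × 664,225 ≈ 123.3 × g
Your rotor: r = 117 mm = 11.7 cm
123.3 = 1.118 × 10⁻⁵ × 11.7 × N²
N² = 123.3 / (13.0806 × 10⁻⁵) = 942,617
N ≈ √942,617 ≈ 970.9

970 RPM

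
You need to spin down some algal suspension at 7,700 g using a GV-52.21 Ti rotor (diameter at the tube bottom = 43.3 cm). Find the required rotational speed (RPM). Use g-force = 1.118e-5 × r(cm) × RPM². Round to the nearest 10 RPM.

r = 43.3 / 2 = 21.65 cm
7,700 = 1.118 × 10⁻⁵ × 21.65 × N²
N² = 7,700 / (24.2047 × 10⁻⁵) = 31,812,003
N ≈ √31,812,003 ≈ 5,640.2

5640 RPM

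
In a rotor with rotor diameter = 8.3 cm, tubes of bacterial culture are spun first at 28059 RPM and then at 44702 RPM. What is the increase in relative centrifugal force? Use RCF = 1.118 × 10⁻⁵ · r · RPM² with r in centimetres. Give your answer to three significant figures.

r = 8.3 / 2 = 4.15 cm
RCF₁ = 1.118 × 10⁻⁵ × 4.15 × (28059)² = 1.118 × 10⁻⁵ × 4.15 × 787,307,481 ≈ 36,528.7 × g
RCF₂ = 1.118 × 10⁻⁵ × 4.15 × (44702)² = 1.118 × 10⁻⁵ × 4.15 × 1,998,268,804 ≈ 92,713.7 × g
Increase = 92,713.7 − 36,528.7 = 56,185

56200 × g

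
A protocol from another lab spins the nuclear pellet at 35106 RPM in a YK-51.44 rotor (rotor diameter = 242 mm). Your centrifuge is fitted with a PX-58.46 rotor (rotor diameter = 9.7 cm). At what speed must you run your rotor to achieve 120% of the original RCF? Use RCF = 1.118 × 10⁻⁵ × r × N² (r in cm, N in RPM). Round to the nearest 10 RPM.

≈ 60740 RPM

Original rotor: r = 242 mm / 2 = 121 mm = 12.1 cm
RCF_original = 1.118 × 10⁻⁵ × 12.1 × (35106)² = 1.118 × 10⁻⁵ × 12.1 × 1,232,431,236 ≈ 166,720.8 × g
Target RCF = 1.2 × 166,720.8 ≈ 200,065 × g
Your rotor: r = 9.7 / 2 = 4.85 cm
200,065 = 1.118 × 10⁻⁵ × 4.85 × N²
N² = 200,065 / (5.4223 × 10⁻⁵) = 3,689,670,435
N ≈ √3,689,670,435 ≈ 60,742.7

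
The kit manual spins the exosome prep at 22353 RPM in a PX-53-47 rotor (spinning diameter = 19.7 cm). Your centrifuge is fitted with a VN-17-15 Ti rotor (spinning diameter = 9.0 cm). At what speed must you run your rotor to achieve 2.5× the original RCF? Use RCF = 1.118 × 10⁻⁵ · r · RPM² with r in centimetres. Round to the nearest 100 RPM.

Original rotor: r = 19.7 / 2 = 9.85 cm
RCF = 1.118 × 10⁻⁵ × r × N²
RCF_original = 1.118 × 10⁻⁵ × 9.85 × (22353)² = 1.118 × 10⁻⁵ × 9.85 × 499,656,609 ≈ 55,023.7 × g
Target RCF = 2.5 × 55,023.7 ≈ 137,559.2 × g
Your rotor: r = 9.0 / 2 = 4.5 cm
137,559.2 = 1.118 × 10⁻⁵ × 4.5 × N²
N² = 137,559.2 / (5.031 × 10⁻⁵) = 2,734,231,763
N ≈ √2,734,231,763 ≈ 52,289.9

≈ 52300 RPM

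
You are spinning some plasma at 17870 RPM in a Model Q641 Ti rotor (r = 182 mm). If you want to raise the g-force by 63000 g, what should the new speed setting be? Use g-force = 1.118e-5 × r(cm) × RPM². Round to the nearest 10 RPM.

r = 182 mm = 18.2 cm
Current RCF = 1.118 × 10⁻⁵ × 18.2 × (17870)² = 1.118 × 10⁻⁵ × 18.2 × 319,336,900 ≈ 64,977.4 × g
Target RCF = 64,977.4 + 63,000 = 127,977.4 × g
N² = 127,977.4 / (20.3476 × 10⁻⁵) = 628,955,749
N ≈ √628,955,749 ≈ 25,079.0

25080 RPM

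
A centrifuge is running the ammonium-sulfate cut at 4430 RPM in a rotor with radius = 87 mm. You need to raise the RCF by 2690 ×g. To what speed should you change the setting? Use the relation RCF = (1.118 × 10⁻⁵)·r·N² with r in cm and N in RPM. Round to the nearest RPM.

r = 87 mm = 8.7 cm
Current RCF = 1.118 × 10⁻⁵ × 8.7 × (4430)² = 1.118 × 10⁻⁵ × 8.7 × 19,624,900 ≈ 1,908.8 × g
Target RCF = 1,908.8 + 2,690 = 4,598.8 × g
N² = 4,598.8 / (9.7266 × 10⁻⁵) = 47,280,653
N ≈ √47,280,653 ≈ 6,876.1

6876 RPM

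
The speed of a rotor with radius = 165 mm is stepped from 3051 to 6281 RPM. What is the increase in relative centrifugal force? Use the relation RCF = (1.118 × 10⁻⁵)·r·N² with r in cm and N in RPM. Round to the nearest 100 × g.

r = 165 mm = 16.5 cm
RCF₁ = 1.118 × 10⁻⁵ × 16.5 × (3051)² = 1.118 × 10⁻⁵ × 16.5 × 9,308,601 ≈ 1,717.2 × g
RCF₂ = 1.118 × 10⁻⁵ × 16.5 × (6281)² = 1.118 × 10⁻⁵ × 16.5 × 39,450,961 ≈ 7,277.5 × g
Increase = 7,277.5 − 1,717.2 = 5,560.3

≈ 5600 ×g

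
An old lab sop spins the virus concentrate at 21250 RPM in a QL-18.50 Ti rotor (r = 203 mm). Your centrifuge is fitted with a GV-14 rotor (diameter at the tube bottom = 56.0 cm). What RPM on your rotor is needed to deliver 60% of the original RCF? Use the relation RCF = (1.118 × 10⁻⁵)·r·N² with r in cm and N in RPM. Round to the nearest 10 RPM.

14020 RPM

Original rotor: r = 203 mm = 20.3 cm
RCF = 1.118 × 10⁻⁵ × r × N²
RCF_original = 1.118 × 10⁻⁵ × 20.3 × (21250)² = 1.118 × 10⁻⁵ × 20.3 × 451,562,500 ≈ 102,483.9 × g
Target RCF = 0.6 × 102,483.9 ≈ 61,490.3 × g
Your rotor: r = 56.0 / 2 = 28 cm
61,490.3 = 1.118 × 10⁻⁵ × 28 × N²
N² = 61,490.3 / (31.304 × 10⁻⁵) = 196,429,530
N ≈ √196,429,530 ≈ 14,015.3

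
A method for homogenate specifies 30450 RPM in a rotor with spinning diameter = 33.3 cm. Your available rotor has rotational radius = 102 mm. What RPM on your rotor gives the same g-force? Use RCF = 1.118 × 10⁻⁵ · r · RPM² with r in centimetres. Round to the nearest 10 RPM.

38900 RPM

Original rotor: r = 33.3 / 2 = 16.65 cm
RCF = 1.118 × 10⁻⁵ × r × N²
RCF_original = 1.118 × 10⁻⁵ × 16.65 × (30450)² = 1.118 × 10⁻⁵ × 16.65 × 927,202,500 ≈ 172,596 × g
Your rotor: r = 102 mm = 10.2 cm
172,596 = 1.118 × 10⁻⁵ × 10.2 × N²
N² = 172,596 / (11.4036 × 10⁻⁵) = 1,513,522,046
N ≈ √1,513,522,046 ≈ 38,904.0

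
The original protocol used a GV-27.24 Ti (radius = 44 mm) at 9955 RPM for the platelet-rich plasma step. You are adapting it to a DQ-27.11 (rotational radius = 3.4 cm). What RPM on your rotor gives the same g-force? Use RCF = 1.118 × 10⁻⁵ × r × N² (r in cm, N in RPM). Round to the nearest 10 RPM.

≈ 11320 RPM

Original rotor: r = 44 mm = 4.4 cm
RCF = 1.118 × 10⁻⁵ × r × N²
RCF_original = 1.118 × 10⁻⁵ × 4.4 × (9955)² = 1.118 × 10⁻⁵ × 4.4 × 99,102,025 ≈ 4,875 × g
4,875 = 1.118 × 10⁻⁵ × 3.4 × N²
N² = 4,875 / (3.8012 × 10⁻⁵) = 128,248,974
N ≈ √128,248,974 ≈ 11,324.7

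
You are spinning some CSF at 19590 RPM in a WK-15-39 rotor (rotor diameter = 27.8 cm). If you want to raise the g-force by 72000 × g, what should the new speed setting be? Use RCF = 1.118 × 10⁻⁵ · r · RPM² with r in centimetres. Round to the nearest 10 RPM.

29100 RPM

r = 27.8 / 2 = 13.9 cm
Current RCF = 1.118 × 10⁻⁵ × 13.9 × (19590)² = 1.118 × 10⁻⁵ × 13.9 × 383,768,100 ≈ 59,638.3 × g
Target RCF = 59,638.3 + 72,000 = 131,638.3 × g
N² = 131,638.3 / (15.5402 × 10⁻⁵) = 847,082,406
N ≈ √847,082,406 ≈ 29,104.7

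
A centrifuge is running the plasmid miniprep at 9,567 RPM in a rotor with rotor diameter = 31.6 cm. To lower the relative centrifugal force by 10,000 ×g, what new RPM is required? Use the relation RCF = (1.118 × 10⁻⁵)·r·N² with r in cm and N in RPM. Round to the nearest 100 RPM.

N₂ ≈ 5900 RPM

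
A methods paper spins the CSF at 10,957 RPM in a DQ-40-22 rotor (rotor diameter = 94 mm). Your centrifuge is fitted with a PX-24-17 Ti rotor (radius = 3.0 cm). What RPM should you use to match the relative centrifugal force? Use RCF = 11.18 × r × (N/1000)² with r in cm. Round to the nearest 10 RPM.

13710 RPM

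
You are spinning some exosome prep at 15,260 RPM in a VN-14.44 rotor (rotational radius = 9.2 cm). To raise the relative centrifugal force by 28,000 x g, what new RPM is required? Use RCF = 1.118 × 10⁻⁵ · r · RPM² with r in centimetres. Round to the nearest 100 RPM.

22500 RPM

Current RCF = 1.118 × 10⁻⁵ × 9.2 × (15260)² = 1.118 × 10⁻⁵ × 9.2 × 232,867,600 ≈ 23,951.8 × g
Target RCF = 23,951.8 + 28,000 = 51,951.8 × g
N² = 51,951.8 / (10.2856 × 10⁻⁵) = 505,092,557
N ≈ √505,092,557 ≈ 22,474.3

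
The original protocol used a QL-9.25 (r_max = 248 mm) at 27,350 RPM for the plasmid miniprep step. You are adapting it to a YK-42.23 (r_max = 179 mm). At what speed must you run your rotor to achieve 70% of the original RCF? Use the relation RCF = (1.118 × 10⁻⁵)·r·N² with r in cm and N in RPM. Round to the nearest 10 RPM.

Original rotor: r = 248 mm = 24.8 cm
RCF_original = 1.118 × 10⁻⁵ × 24.8 × (27350)² = 1.118 × 10⁻⁵ × 24.8 × 748,022,500 ≈ 207,399.7 × g
Target RCF = 0.7 × 207,399.7 ≈ 145,179.8 × g
Your rotor: r = 179 mm = 17.9 cm
145,179.8 = 1.118 × 10⁻⁵ × 17.9 × N²
N² = 145,179.8 / (20.0122 × 10⁻⁵) = 725,456,472
N ≈ √725,456,472 ≈ 26,934.3

26930 RPM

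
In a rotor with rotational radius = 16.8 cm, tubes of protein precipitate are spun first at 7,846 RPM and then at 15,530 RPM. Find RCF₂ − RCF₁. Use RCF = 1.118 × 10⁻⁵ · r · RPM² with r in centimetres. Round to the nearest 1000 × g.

RCF₁ = 1.118 × 10⁻⁵ × 16.8 × (7846)² = 1.118 × 10⁻⁵ × 16.8 × 61,559,716 ≈ 11,562.4 × g
RCF₂ = 1.118 × 10⁻⁵ × 16.8 × (15530)² = 1.118 × 10⁻⁵ × 16.8 × 241,180,900 ≈ 45,299.6 × g
Increase = 45,299.6 − 11,562.4 = 33,737.2

34000 x g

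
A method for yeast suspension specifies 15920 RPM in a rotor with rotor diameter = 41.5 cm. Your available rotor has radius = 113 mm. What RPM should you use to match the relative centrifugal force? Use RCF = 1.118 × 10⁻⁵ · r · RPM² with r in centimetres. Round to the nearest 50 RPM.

Original rotor: r = 41.5 / 2 = 20.75 cm
RCF_original = 1.118 × 10⁻⁵ × 20.75 × (15920)² = 1.118 × 10⁻⁵ × 20.75 × 253,446,400 ≈ 58,795.8 × g
Your rotor: r = 113 mm = 11.3 cm
58,795.8 = 1.118 × 10⁻⁵ × 11.3 × N²
N² = 58,795.8 / (12.6334 × 10⁻⁵) = 465,399,655
N ≈ √465,399,655 ≈ 21,573.1

≈ 21550 RPM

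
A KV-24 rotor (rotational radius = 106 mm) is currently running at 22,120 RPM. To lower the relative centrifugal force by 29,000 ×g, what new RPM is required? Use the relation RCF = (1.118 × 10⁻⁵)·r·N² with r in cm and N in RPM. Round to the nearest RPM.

r = 106 mm = 10.6 cm
Current RCF = 1.118 × 10⁻⁵ × 10.6 × (22120)² = 1.118 × 10⁻⁵ × 10.6 × 489,294,400 ≈ 57,985.3 × g
Target RCF = 57,985.3 − 29,000 = 28,985.3 × g
N² = 28,985.3 / (11.8508 × 10⁻⁵) = 244,585,176
N ≈ √244,585,176 ≈ 15,639.2

15639 RPM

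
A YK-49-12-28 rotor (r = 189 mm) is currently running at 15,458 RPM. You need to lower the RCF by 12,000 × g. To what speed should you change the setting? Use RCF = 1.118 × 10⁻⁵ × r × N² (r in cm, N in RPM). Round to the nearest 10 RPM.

r = 189 mm = 18.9 cm
Current RCF = 1.118 × 10⁻⁵ × 18.9 × (15458)² = 1.118 × 10⁻⁵ × 18.9 × 238,949,764 ≈ 50,490.6 × g
Target RCF = 50,490.6 − 12,000 = 38,490.6 × g
N² = 38,490.6 / (21.1302 × 10⁻⁵) = 182,159,184
N ≈ √182,159,184 ≈ 13,496.6

N₂ ≈ 13500 RPM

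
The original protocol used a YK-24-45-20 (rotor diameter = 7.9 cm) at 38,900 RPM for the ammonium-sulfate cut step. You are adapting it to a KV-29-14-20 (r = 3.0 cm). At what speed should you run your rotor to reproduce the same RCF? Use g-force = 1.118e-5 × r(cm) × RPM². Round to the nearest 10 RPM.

≈ 44640 RPM

Original rotor: r = 7.9 / 2 = 3.95 cm
RCF_original = 1.118 × 10⁻⁵ × 3.95 × (38900)² = 1.118 × 10⁻⁵ × 3.95 × 1,513,210,000 ≈ 66,824.9 × g
66,824.9 = 1.118 × 10⁻⁵ × 3 × N²
N² = 66,824.9 / (3.354 × 10⁻⁵) = 1,992,394,156
N ≈ √1,992,394,156 ≈ 44,636.2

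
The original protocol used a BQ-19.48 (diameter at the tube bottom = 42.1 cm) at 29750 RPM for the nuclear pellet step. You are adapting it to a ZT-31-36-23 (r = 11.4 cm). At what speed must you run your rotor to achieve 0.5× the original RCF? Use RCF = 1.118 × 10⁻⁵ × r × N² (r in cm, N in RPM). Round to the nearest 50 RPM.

Original rotor: r = 42.1 / 2 = 21.05 cm
RCF_original = 1.118 × 10⁻⁵ × 21.05 × (29750)² = 1.118 × 10⁻⁵ × 21.05 × 885,062,500 ≈ 208,289.7 × g
Target RCF = 0.5 × 208,289.7 ≈ 104,144.9 × g
104,144.9 = 1.118 × 10⁻⁵ × 11.4 × N²
N² = 104,144.9 / (12.7452 × 10⁻⁵) = 817,130,371
N ≈ √817,130,371 ≈ 28,585.5

28600 RPM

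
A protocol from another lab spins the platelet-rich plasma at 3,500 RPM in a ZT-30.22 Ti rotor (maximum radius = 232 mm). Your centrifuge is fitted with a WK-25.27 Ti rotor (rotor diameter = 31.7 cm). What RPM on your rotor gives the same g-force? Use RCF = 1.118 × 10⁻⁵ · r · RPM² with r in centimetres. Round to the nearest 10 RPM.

4230 RPM

Original rotor: r = 232 mm = 23.2 cm
RCF_original = 1.118 × 10⁻⁵ × 23.2 × (3500)² = 1.118 × 10⁻⁵ × 23.2 × 12,250,000 ≈ 3,177.4 × g
Your rotor: r = 31.7 / 2 = 15.85 cm
3,177.4 = 1.118 × 10⁻⁵ × 15.85 × N²
N² = 3,177.4 / (17.7203 × 10⁻⁵) = 17,930,848
N ≈ √17,930,848 ≈ 4,234.5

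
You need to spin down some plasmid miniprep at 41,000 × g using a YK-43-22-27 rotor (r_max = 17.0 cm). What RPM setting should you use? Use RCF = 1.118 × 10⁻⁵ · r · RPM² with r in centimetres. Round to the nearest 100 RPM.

41,000 = 1.118 × 10⁻⁵ × 17 × N²
N² = 41,000 / (19.006 × 10⁻⁵) = 215,721,351
N ≈ √215,721,351 ≈ 14,687.5

≈ 14700 RPM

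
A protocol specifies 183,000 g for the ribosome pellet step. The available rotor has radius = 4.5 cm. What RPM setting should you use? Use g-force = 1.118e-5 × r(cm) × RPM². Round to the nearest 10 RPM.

60310 RPM

183,000 = 1.118 × 10⁻⁵ × 4.5 × N²
N² = 183,000 / (5.031 × 10⁻⁵) = 3,637,447,823
N ≈ √3,637,447,823 ≈ 60,311.3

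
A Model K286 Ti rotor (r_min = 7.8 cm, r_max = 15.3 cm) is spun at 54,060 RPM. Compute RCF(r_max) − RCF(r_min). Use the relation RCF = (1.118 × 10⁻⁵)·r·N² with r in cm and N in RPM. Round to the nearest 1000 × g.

ΔRCF = 1.118 × 10⁻⁵ × (r_max − r_min) × N² = 1.118 × 10⁻⁵ × 7.5 × 2,922,483,600 ≈ 245,050.2

≈ 245000 g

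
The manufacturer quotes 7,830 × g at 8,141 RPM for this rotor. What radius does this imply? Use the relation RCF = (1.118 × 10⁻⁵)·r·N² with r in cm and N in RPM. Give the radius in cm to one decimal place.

7830 = 1.118 × 10⁻⁵ × r × (8141)²
r = 7830 / (1.118 × 10⁻⁵ × 66,275,881) = 7830 / 740.9643 ≈ 10.567 cm

r ≈ 10.6 cm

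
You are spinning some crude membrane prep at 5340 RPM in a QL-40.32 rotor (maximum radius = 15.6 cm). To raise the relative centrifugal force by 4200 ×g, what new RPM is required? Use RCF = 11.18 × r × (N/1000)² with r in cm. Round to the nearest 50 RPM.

N₂ ≈ 7250 RPM

Current RCF = 11.18 × 15.6 × (5.34)² = 11.18 × 15.6 × 28.5156 ≈ 4,973.3 × g
Target RCF = 4,973.3 + 4,200 = 9,173.3 × g
(N/1000)² = 9,173.3 / 174.408 = 52.59678
N = 1000 × √52.59678 ≈ 7,252.4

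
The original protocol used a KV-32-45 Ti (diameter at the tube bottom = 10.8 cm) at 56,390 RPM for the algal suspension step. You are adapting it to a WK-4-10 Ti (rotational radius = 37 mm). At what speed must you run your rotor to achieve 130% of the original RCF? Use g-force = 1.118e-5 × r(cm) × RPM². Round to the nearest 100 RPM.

≈ 77700 RPM

Original rotor: r = 10.8 / 2 = 5.4 cm
RCF_original = 1.118 × 10⁻⁵ × 5.4 × (56390)² = 1.118 × 10⁻⁵ × 5.4 × 3,179,832,100 ≈ 191,972.8 × g
Target RCF = 1.3 × 191,972.8 ≈ 249,564.6 × g
Your rotor: r = 37 mm = 3.7 cm
249,564.6 = 1.118 × 10⁻⁵ × 3.7 × N²
N² = 249,564.6 / (4.1366 × 10⁻⁵) = 6,033,085,142
N ≈ √6,033,085,142 ≈ 77,672.9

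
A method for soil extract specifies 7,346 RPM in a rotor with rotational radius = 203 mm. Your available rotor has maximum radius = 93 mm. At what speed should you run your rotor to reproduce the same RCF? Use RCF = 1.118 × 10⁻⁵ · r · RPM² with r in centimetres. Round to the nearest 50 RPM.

10850 RPM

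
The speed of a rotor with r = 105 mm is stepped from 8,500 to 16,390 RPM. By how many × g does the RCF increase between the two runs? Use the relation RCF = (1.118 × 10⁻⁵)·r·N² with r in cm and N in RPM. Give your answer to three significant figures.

23100 × g

r = 105 mm = 10.5 cm
RCF₁ = 1.118 × 10⁻⁵ × 10.5 × (8500)² = 1.118 × 10⁻⁵ × 10.5 × 72,250,000 ≈ 8,481.4 × g
RCF₂ = 1.118 × 10⁻⁵ × 10.5 × (16390)² = 1.118 × 10⁻⁵ × 10.5 × 268,632,100 ≈ 31,534.7 × g
Increase = 31,534.7 − 8,481.4 = 23,053.3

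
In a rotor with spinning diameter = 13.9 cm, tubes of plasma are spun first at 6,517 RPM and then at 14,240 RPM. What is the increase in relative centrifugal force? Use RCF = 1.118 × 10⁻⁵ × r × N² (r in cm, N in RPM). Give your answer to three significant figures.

r = 13.9 / 2 = 6.95 cm
RCF₁ = 1.118 × 10⁻⁵ × 6.95 × (6517)² = 1.118 × 10⁻⁵ × 6.95 × 42,471,289 ≈ 3,300.1 × g
RCF₂ = 1.118 × 10⁻⁵ × 6.95 × (14240)² = 1.118 × 10⁻⁵ × 6.95 × 202,777,600 ≈ 15,756 × g
Increase = 15,756 − 3,300.1 = 12,455.9

≈ 12500 ×g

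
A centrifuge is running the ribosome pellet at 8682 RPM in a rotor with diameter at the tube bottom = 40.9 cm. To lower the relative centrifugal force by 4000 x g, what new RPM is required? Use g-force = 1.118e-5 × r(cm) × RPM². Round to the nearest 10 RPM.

7610 RPM

r = 40.9 / 2 = 20.45 cm
Current RCF = 1.118 × 10⁻⁵ × 20.45 × (8682)² = 1.118 × 10⁻⁵ × 20.45 × 75,377,124 ≈ 17,233.5 × g
Target RCF = 17,233.5 − 4,000 = 13,233.5 × g
N² = 13,233.5 / (22.8631 × 10⁻⁵) = 57,881,477
N ≈ √57,881,477 ≈ 7,608.0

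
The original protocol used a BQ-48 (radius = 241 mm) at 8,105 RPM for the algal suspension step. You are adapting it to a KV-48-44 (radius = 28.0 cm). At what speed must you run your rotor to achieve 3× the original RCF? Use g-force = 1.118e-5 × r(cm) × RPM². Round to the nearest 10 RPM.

≈ 13020 RPM

Original rotor: r = 241 mm = 24.1 cm
RCF_original = 1.118 × 10⁻⁵ × 24.1 × (8105)² = 1.118 × 10⁻⁵ × 24.1 × 65,691,025 ≈ 17,699.7 × g
Target RCF = 3 × 17,699.7 ≈ 53,099.1 × g
53,099.1 = 1.118 × 10⁻⁵ × 28 × N²
N² = 53,099.1 / (31.304 × 10⁻⁵) = 169,624,010
N ≈ √169,624,010 ≈ 13,024.0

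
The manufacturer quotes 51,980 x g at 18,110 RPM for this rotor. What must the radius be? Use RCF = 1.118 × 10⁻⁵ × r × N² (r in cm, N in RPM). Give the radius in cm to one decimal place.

r ≈ 14.2 cm

RCF = 1.118 × 10⁻⁵ × r × N²
51980 = 1.118 × 10⁻⁵ × r × (18110)²
r = 51980 / (1.118 × 10⁻⁵ × 327,972,100) = 51980 / 3666.728 ≈ 14.176 cm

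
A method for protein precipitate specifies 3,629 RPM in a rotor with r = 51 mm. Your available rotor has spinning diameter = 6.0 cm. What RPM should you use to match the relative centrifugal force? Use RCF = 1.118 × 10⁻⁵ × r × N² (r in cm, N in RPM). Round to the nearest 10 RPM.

Original rotor: r = 51 mm = 5.1 cm
RCF_original = 1.118 × 10⁻⁵ × 5.1 × (3629)² = 1.118 × 10⁻⁵ × 5.1 × 13,169,641 ≈ 750.9 × g
Your rotor: r = 6.0 / 2 = 3 cm
750.9 = 1.118 × 10⁻⁵ × 3 × N²
N² = 750.9 / (3.354 × 10⁻⁵) = 22,388,193
N ≈ √22,388,193 ≈ 4,731.6

≈ 4730 RPM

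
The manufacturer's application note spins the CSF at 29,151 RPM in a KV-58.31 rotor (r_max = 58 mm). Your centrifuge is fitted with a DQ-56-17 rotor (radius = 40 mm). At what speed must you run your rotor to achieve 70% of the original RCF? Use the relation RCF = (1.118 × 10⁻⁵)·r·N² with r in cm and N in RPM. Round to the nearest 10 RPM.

Original rotor: r = 58 mm = 5.8 cm
RCF = 1.118 × 10⁻⁵ × r × N²
RCF_original = 1.118 × 10⁻⁵ × 5.8 × (29151)² = 1.118 × 10⁻⁵ × 5.8 × 849,780,801 ≈ 55,103.2 × g
Target RCF = 0.7 × 55,103.2 ≈ 38,572.2 × g
Your rotor: r = 40 mm = 4.0 cm
38,572.2 = 1.118 × 10⁻⁵ × 4 × N²
N² = 38,572.2 / (4.472 × 10⁻⁵) = 862,526,834
N ≈ √862,526,834 ≈ 29,368.8

29370 RPM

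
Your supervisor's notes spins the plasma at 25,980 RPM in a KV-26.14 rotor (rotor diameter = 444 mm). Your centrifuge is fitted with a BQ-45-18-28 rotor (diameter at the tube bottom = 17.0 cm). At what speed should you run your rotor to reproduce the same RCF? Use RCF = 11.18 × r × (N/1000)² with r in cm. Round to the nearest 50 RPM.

Original rotor: r = 444 mm / 2 = 222 mm = 22.2 cm
RCF = 11.18 × r × (N/1000)²
RCF_original = 11.18 × 22.2 × (25.98)² = 11.18 × 22.2 × 674.9604 ≈ 167,522.5 × g
Your rotor: r = 17.0 / 2 = 8.5 cm
167,522.5 = 11.18 × 8.5 × (N/1000)²
(N/1000)² = 167,522.5 / 95.03 = 1762.838
N = 1000 × √1762.838 ≈ 41,986.2

≈ 42000 RPM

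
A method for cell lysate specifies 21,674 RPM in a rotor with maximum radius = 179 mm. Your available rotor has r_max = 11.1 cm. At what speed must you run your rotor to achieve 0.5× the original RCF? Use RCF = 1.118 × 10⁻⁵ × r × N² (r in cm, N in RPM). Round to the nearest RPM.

Original rotor: r = 179 mm = 17.9 cm
RCF_original = 1.118 × 10⁻⁵ × 17.9 × (21674)² = 1.118 × 10⁻⁵ × 17.9 × 469,762,276 ≈ 94,009.8 × g
Target RCF = 0.5 × 94,009.8 ≈ 47,004.9 × g
47,004.9 = 1.118 × 10⁻⁵ × 11.1 × N²
N² = 47,004.9 / (12.4098 × 10⁻⁵) = 378,772,422
N ≈ √378,772,422 ≈ 19,462.1

19462 RPM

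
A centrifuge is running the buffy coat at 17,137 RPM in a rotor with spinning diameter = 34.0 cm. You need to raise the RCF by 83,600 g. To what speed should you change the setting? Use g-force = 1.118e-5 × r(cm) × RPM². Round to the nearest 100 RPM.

≈ 27100 RPM

r = 34.0 / 2 = 17 cm
Current RCF = 1.118 × 10⁻⁵ × 17 × (17137)² = 1.118 × 10⁻⁵ × 17 × 293,676,769 ≈ 55,816.2 × g
Target RCF = 55,816.2 + 83,600 = 139,416.2 × g
N² = 139,416.2 / (19.006 × 10⁻⁵) = 733,537,830
N ≈ √733,537,830 ≈ 27,083.9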